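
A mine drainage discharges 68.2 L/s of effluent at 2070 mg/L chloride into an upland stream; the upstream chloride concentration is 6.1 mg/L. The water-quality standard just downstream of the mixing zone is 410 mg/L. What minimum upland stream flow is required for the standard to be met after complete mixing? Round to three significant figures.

280 L/s

Set C_mix = 410: (Q·6.100 + 68.20·2070) / (Q + 68.20) = 410
→ Q = 68.20·(2070 − 410)/(410 − 6.100) = 280.3 L/s.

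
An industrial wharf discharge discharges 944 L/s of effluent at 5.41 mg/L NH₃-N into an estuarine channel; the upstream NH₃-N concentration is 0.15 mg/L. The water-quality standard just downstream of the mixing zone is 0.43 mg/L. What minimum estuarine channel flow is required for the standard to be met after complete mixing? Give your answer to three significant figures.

16800 L/s

Set C_mix = 0.43: (Q·0.1500 + 944.0·5.410) / (Q + 944.0) = 0.43
→ Q = 944.0·(5.410 − 0.43)/(0.43 − 0.1500) = 16790 L/s.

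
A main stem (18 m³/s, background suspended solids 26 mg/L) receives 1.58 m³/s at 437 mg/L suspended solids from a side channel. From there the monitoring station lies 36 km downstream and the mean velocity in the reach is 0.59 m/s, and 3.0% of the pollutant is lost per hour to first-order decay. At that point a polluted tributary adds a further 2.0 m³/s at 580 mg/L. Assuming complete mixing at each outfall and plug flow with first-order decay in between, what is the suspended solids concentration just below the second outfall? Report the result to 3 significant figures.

Mass balance: C = (18.00·26.00 + 1.580·437.0) / 19.58 = 1158/19.58 = 59.17 mg/L; combined flow 19.58 m³/s.
Travel time t = 36·1000 / 0.59 = 61020 s = 16.95 h.
3.0%/h lost → k = −ln(1 − 0.03) = 0.03046 h⁻¹.
After decay, C = 59.17 × e^(−kt) = 59.17 × 0.5967 = 35.31 mg/L.
At the second outfall, C = (19.58·35.31 + 2.000·580.0) / (19.58 + 2.000) = 85.79 mg/L.

85.8 mg/L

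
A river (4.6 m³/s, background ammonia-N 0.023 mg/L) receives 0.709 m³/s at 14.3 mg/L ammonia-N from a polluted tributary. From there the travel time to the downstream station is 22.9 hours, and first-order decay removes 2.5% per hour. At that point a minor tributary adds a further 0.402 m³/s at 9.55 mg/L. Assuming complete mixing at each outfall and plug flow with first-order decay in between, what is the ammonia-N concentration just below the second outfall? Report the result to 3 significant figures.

1.68 mg/L

Conservation of mass: C = (4.600·0.02300 + 0.7090·14.30) / 5.309 = 10.24/5.309 = 1.930 mg/L; combined flow 5.309 m³/s.
2.5%/h lost → k = −ln(1 − 0.025) = 0.02532 h⁻¹.
Decay over the reach: 1.930·exp(−kt) = 1.930·0.5600 = 1.081 mg/L.
At the second outfall, C = (5.309·1.081 + 0.4020·9.550) / (5.309 + 0.4020) = 1.677 mg/L.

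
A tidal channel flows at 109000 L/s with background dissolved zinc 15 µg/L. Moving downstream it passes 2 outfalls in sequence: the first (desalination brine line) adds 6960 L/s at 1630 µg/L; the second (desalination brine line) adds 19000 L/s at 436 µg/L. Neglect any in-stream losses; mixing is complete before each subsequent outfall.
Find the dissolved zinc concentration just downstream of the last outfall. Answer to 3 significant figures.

Below outfall 1: Q → 116000 L/s, C = (109000·15.00 + 6960·1630)/116000 = 111.9 µg/L.
Below outfall 2: Q → 135000 L/s, C = (116000·111.9 + 19000·436.0)/135000 = 157.6 µg/L.

158 µg/L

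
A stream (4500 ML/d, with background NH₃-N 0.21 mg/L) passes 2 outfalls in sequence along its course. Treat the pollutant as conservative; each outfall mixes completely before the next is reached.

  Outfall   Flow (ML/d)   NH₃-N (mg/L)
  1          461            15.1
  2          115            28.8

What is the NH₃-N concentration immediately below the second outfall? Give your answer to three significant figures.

2.21 mg/L

After outfall 1: Q = 4500 + 461.0 = 4961 ML/d; C = (4500·0.2100 + 461.0·15.10)/4961 = 1.594 mg/L.
After outfall 2: Q = 4961 + 115.0 = 5076 ML/d; C = (4961·1.594 + 115.0·28.80)/5076 = 2.210 mg/L.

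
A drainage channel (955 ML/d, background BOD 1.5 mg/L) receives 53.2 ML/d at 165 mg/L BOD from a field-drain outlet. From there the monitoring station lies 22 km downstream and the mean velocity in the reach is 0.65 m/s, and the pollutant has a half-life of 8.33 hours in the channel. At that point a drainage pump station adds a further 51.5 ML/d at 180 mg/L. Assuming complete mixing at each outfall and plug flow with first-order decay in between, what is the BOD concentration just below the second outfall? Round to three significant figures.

13.2 mg/L

Mixed concentration C = ΣQC/ΣQ = (955.0·1.500 + 53.20·165.0) / 1008 = 10210/1008 = 10.13 mg/L; combined flow 1008 ML/d.
Travel time t = 22·1000 / 0.65 = 33850 s = 9.402 h.
Half-life 8.33 h → k = ln 2 / 8.33 = 0.08321 h⁻¹ = 1.997 d⁻¹.
Applying C = C₀e^(−kt): 10.13 × 0.4573 = 4.632 mg/L.
Second outfall: C = (1008·4.632 + 51.50·180.0)/1060 = 13.15 mg/L.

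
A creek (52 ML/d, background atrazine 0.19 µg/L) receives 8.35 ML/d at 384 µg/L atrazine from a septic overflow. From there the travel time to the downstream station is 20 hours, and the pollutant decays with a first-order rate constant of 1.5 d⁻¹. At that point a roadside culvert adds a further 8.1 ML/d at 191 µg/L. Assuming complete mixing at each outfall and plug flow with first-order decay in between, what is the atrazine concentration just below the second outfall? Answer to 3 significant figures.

36.1 µg/L

Conservation of mass: C = (52.00·0.1900 + 8.350·384.0) / 60.35 = 3216/60.35 = 53.29 µg/L; combined flow 60.35 ML/d.
Decay over the reach: 53.29·exp(−kt) = 53.29·0.2865 = 15.27 µg/L.
At the second outfall, C = (60.35·15.27 + 8.100·191.0) / (60.35 + 8.100) = 36.06 µg/L.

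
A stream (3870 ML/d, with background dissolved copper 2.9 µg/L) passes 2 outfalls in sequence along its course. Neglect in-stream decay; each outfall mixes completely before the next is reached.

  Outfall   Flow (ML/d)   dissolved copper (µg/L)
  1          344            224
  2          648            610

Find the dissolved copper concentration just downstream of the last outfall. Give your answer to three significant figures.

99.5 µg/L

Outfall 1: combined Q = 4214 ML/d; C = (3870·2.900 + 344.0·224.0)/4214 = 20.95 µg/L.
Outfall 2: combined Q = 4862 ML/d; C = (4214·20.95 + 648.0·610.0)/4862 = 99.46 µg/L.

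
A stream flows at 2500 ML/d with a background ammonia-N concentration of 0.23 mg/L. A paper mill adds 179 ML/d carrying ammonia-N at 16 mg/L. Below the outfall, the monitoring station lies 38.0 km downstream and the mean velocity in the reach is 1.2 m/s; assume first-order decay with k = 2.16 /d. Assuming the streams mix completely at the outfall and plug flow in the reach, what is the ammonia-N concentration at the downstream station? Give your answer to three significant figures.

0.582 mg/L

After mixing, C = (2500·0.2300 + 179.0·16.00) / 2679 = 3439/2679 = 1.284 mg/L.
Travel time t = 38.0·1000 / 1.2 = 31670 s = 8.796 h.
Decay over the reach: 1.284·exp(−kt) = 1.284·0.4531 = 0.5816 mg/L.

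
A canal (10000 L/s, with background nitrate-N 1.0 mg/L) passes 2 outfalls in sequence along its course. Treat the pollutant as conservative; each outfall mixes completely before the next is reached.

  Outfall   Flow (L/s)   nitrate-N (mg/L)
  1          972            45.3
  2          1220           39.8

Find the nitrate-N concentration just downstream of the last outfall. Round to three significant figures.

Outfall 1: combined Q = 10970 L/s; C = (10000·1.000 + 972.0·45.30)/10970 = 4.924 mg/L.
Outfall 2: combined Q = 12190 L/s; C = (10970·4.924 + 1220·39.80)/12190 = 8.414 mg/L.

8.41 mg/L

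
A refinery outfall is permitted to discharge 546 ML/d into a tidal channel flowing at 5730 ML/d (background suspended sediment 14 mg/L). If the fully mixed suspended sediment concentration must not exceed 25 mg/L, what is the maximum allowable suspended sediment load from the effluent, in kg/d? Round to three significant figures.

76700 kg/d

Mass balance at the limit: 5730·14.00 + 546.0·Cₑ = 6276·25 → Cₑ = 140.4 mg/L.
546.0 ML/d = 6.319 m³/s. Load = 6.319 m³/s × 140.4 g/m³ × 86 400 s/d = 76680 kg/d.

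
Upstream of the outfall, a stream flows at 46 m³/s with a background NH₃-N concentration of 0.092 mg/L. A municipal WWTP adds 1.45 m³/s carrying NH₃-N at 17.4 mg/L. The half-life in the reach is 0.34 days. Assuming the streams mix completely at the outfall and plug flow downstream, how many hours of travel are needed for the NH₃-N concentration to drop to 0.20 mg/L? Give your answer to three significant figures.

13.3 h

After mixing, C = (46.00·0.09200 + 1.450·17.40) / 47.45 = 29.46/47.45 = 0.6209 mg/L.
Half-life 0.34 d → k = ln 2 / 0.34 = 2.039 d⁻¹.
0.6209·exp(−k·t) = 0.20 → t = ln(0.6209/0.20)/k = 48010 s = 13.34 h.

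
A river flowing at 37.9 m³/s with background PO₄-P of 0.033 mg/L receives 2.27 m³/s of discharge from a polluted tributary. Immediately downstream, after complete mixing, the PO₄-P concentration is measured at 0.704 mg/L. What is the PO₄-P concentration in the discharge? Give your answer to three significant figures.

Mass balance: 37.90·0.03300 + 2.270·Cₑ = 40.17·0.7040
→ Cₑ = (40.17·0.7040 − 37.90·0.03300) / 2.270 = 11.91 mg/L.

11.9 mg/L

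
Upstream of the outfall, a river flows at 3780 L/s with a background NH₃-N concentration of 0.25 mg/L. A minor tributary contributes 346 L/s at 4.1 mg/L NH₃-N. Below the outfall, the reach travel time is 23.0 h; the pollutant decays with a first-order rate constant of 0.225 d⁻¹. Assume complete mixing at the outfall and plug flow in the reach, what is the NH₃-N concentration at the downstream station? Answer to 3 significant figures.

0.462 mg/L

Mixed concentration C = ΣQC/ΣQ = (3780·0.2500 + 346.0·4.100) / 4126 = 2364/4126 = 0.5729 mg/L.
Decay over the reach: 0.5729·exp(−kt) = 0.5729·0.8060 = 0.4617 mg/L.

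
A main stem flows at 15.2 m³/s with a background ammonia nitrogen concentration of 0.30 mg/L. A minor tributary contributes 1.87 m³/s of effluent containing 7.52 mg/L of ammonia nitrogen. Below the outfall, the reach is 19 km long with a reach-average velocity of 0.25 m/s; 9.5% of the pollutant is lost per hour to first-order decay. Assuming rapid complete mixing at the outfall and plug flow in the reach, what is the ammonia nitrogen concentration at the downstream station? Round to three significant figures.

Mixed concentration C = ΣQC/ΣQ = (15.20·0.3000 + 1.870·7.520) / 17.07 = 18.62/17.07 = 1.091 mg/L.
Travel time t = 19·1000 / 0.25 = 76000 s = 21.11 h.
9.5%/h lost → k = −ln(1 − 0.095) = 0.09982 h⁻¹.
Applying C = C₀e^(−kt): 1.091 × 0.1216 = 0.1326 mg/L.

0.133 mg/L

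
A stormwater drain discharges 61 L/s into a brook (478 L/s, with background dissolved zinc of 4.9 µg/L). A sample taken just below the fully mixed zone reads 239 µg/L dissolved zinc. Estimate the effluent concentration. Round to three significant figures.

Mass balance: 478.0·4.900 + 61.00·Cₑ = 539.0·239.0
→ Cₑ = (539.0·239.0 − 478.0·4.900) / 61.00 = 2073 µg/L.

2070 µg/L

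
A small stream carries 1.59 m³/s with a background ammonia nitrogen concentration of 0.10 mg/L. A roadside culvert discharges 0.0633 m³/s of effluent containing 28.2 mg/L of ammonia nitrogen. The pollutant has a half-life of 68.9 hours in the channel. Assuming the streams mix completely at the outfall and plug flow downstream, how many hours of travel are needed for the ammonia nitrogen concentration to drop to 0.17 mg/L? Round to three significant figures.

Mass balance: C = (1.590·0.1000 + 0.06330·28.20) / 1.653 = 1.944/1.653 = 1.176 mg/L.
Half-life 68.9 h → k = ln 2 / 68.9 = 0.01006 h⁻¹ = 0.2414 d⁻¹.
1.176·exp(−k·t) = 0.17 → t = ln(1.176/0.17)/k = 692100 s = 192.2 h.

192 h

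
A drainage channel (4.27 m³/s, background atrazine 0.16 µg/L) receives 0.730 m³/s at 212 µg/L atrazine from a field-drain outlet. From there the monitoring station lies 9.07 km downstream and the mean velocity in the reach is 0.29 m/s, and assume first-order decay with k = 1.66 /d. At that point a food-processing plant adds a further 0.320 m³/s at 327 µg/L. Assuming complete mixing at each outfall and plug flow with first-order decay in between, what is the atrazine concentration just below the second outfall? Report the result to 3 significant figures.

35.7 µg/L

Mixed concentration C = ΣQC/ΣQ = (4.270·0.1600 + 0.7300·212.0) / 5.000 = 155.4/5.000 = 31.09 µg/L; combined flow 5.000 m³/s.
Travel time t = 9.07·1000 / 0.29 = 31280 s = 8.688 h.
First-order decay: C = 31.09·exp(−k·t) = 31.09·0.5483 = 17.05 µg/L.
At the second outfall, C = (5.000·17.05 + 0.3200·327.0) / (5.000 + 0.3200) = 35.69 µg/L.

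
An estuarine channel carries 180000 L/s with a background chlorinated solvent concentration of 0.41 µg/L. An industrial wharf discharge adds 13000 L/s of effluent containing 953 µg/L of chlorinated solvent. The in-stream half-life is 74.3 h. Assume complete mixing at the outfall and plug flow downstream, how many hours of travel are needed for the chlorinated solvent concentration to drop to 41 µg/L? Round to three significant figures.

After mixing, C = (180000·0.4100 + 13000·953.0) / 193000 = 12460000/193000 = 64.57 µg/L.
Half-life 74.3 h → k = ln 2 / 74.3 = 0.009329 h⁻¹ = 0.2239 d⁻¹.
64.57·exp(−k·t) = 41 → t = ln(64.57/41)/k = 175300 s = 48.69 h.

48.7 h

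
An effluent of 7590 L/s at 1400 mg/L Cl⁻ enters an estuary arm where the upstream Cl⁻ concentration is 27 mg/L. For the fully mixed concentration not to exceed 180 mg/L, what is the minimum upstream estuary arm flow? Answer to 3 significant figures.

Set C_mix = 180: (Q·27.00 + 7590·1400) / (Q + 7590) = 180
→ Q = 7590·(1400 − 180)/(180 − 27.00) = 60520 L/s.

60500 L/s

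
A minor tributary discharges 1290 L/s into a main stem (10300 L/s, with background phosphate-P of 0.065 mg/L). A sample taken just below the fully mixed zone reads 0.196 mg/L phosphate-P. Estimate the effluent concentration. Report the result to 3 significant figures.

1.24 mg/L

Mass balance: 10300·0.06500 + 1290·Cₑ = 11590·0.1960
→ Cₑ = (11590·0.1960 − 10300·0.06500) / 1290 = 1.242 mg/L.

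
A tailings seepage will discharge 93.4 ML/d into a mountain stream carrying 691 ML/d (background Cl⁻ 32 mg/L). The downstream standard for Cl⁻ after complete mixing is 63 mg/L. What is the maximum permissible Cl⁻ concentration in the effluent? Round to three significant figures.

292 mg/L

At the limit, (Qr·Cr + Qe·Cₑ)/(Qr + Qe) = 63:
Cₑ = (784.4·63 − 691.0·32.00) / 93.40 = 292.3 mg/L.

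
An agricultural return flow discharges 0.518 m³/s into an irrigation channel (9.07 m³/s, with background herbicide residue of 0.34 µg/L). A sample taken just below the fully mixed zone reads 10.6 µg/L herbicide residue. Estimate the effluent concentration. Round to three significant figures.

190 µg/L

Mass balance: 9.070·0.3400 + 0.5180·Cₑ = 9.588·10.60
→ Cₑ = (9.588·10.60 − 9.070·0.3400) / 0.5180 = 190.2 µg/L.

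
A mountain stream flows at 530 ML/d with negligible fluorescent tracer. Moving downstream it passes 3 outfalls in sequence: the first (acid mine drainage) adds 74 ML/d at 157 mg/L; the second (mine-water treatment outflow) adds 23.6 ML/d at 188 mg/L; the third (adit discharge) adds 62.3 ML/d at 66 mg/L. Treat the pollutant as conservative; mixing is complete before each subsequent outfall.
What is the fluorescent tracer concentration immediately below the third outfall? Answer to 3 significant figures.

Outfall 1: combined Q = 604.0 ML/d; C = (530.0·0 + 74.00·157.0)/604.0 = 19.24 mg/L.
Outfall 2: combined Q = 627.6 ML/d; C = (604.0·19.24 + 23.60·188.0)/627.6 = 25.58 mg/L.
Outfall 3: combined Q = 689.9 ML/d; C = (627.6·25.58 + 62.30·66.00)/689.9 = 29.23 mg/L.

29.2 mg/L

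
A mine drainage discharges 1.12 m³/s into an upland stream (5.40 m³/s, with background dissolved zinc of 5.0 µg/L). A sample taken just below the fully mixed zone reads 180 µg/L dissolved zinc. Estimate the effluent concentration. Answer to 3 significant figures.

Mass balance: 5.400·5.000 + 1.120·Cₑ = 6.520·180.0
→ Cₑ = (6.520·180.0 − 5.400·5.000) / 1.120 = 1024 µg/L.

1020 µg/L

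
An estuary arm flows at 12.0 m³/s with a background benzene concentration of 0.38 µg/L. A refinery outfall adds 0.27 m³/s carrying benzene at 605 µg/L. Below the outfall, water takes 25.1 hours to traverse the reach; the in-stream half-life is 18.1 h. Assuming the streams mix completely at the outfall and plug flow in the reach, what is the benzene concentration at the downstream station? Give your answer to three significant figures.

5.23 µg/L

Mass balance: C = (12.00·0.3800 + 0.2700·605.0) / 12.27 = 167.9/12.27 = 13.68 µg/L.
Half-life 18.1 h → k = ln 2 / 18.1 = 0.03830 h⁻¹ = 0.9191 d⁻¹.
After decay, C = 13.68 × e^(−kt) = 13.68 × 0.3824 = 5.233 µg/L.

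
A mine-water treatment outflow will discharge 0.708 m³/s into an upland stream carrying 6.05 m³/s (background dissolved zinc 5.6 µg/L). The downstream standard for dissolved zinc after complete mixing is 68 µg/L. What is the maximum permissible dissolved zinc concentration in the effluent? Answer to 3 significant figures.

At the limit, (Qr·Cr + Qe·Cₑ)/(Qr + Qe) = 68:
Cₑ = (6.758·68 − 6.050·5.600) / 0.7080 = 601.2 µg/L.

601 µg/L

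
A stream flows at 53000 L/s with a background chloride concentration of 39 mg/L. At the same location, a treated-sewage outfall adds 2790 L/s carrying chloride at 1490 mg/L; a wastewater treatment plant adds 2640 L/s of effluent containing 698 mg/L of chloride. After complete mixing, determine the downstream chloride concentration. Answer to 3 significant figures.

138 mg/L

Mixed concentration C = ΣQC/ΣQ = (53000·39.00 + 2790·1490 + 2640·698.0) / 58430 = 8067000/58430 = 138.1 mg/L.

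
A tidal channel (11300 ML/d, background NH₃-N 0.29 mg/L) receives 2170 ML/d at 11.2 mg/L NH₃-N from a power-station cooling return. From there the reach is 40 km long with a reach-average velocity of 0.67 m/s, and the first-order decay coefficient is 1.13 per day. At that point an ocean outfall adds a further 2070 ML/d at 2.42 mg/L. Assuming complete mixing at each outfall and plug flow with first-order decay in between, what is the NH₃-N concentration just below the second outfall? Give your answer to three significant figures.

Conservation of mass: C = (11300·0.2900 + 2170·11.20) / 13470 = 27580/13470 = 2.048 mg/L; combined flow 13470 ML/d.
Travel time t = 40·1000 / 0.67 = 59700 s = 16.58 h.
Applying C = C₀e^(−kt): 2.048 × 0.4580 = 0.9379 mg/L.
Second outfall: C = (13470·0.9379 + 2070·2.420)/15540 = 1.135 mg/L.

1.14 mg/L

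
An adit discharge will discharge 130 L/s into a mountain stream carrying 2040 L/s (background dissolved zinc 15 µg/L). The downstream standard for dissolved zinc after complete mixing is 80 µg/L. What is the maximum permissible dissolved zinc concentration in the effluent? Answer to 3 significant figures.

1100 µg/L

At the limit, (Qr·Cr + Qe·Cₑ)/(Qr + Qe) = 80:
Cₑ = (2170·80 − 2040·15.00) / 130.0 = 1100 µg/L.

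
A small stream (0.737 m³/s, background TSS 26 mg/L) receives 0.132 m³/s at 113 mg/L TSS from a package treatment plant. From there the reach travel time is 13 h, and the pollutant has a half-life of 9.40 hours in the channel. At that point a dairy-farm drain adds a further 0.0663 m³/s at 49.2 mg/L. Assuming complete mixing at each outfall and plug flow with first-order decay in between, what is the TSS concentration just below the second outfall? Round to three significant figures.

Mixed concentration C = ΣQC/ΣQ = (0.7370·26.00 + 0.1320·113.0) / 0.8690 = 34.08/0.8690 = 39.22 mg/L; combined flow 0.8690 m³/s.
Half-life 9.40 h → k = ln 2 / 9.40 = 0.07374 h⁻¹ = 1.770 d⁻¹.
Applying C = C₀e^(−kt): 39.22 × 0.3834 = 15.04 mg/L.
Second outfall: C = (0.8690·15.04 + 0.06630·49.20)/0.9353 = 17.46 mg/L.

17.5 mg/L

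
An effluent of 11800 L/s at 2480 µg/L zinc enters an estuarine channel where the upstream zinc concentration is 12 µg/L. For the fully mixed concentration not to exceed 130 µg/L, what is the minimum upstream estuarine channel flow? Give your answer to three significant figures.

Set C_mix = 130: (Q·12.00 + 11800·2480) / (Q + 11800) = 130
→ Q = 11800·(2480 − 130)/(130 − 12.00) = 235000 L/s.

235000 L/s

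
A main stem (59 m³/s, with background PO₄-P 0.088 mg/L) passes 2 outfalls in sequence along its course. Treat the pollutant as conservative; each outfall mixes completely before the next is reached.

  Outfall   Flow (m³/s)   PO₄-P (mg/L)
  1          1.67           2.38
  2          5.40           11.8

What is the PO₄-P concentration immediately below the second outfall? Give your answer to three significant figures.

1.10 mg/L

Outfall 1: combined Q = 60.67 m³/s; C = (59.00·0.08800 + 1.670·2.380)/60.67 = 0.1511 mg/L.
Outfall 2: combined Q = 66.07 m³/s; C = (60.67·0.1511 + 5.400·11.80)/66.07 = 1.103 mg/L.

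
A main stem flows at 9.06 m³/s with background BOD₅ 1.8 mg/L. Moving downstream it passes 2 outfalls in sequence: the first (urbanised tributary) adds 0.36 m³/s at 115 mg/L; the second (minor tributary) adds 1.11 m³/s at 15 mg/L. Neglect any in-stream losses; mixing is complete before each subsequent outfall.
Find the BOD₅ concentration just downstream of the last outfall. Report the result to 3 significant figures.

7.06 mg/L

Below outfall 1: Q → 9.420 m³/s, C = (9.060·1.800 + 0.3600·115.0)/9.420 = 6.126 mg/L.
Below outfall 2: Q → 10.53 m³/s, C = (9.420·6.126 + 1.110·15.00)/10.53 = 7.062 mg/L.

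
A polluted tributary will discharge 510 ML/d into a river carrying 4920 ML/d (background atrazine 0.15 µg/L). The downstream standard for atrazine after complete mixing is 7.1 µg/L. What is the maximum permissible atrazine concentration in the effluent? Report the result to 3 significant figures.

At the limit, (Qr·Cr + Qe·Cₑ)/(Qr + Qe) = 7.1:
Cₑ = (5430·7.1 − 4920·0.1500) / 510.0 = 74.15 µg/L.

74.1 µg/L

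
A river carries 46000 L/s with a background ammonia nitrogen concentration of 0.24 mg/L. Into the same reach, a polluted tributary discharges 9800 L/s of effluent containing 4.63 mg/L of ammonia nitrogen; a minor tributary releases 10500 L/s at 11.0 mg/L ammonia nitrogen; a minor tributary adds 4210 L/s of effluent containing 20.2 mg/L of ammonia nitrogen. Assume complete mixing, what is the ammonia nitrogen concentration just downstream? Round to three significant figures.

Mixed concentration C = ΣQC/ΣQ = (46000·0.2400 + 9800·4.630 + 10500·11.00 + 4210·20.20) / 70510 = 257000/70510 = 3.644 mg/L.

3.64 mg/L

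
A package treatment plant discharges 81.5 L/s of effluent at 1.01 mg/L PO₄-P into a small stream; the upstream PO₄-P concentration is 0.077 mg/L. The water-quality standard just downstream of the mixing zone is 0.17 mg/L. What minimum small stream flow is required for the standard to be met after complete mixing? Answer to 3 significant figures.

736 L/s

Set C_mix = 0.17: (Q·0.07700 + 81.50·1.010) / (Q + 81.50) = 0.17
→ Q = 81.50·(1.010 − 0.17)/(0.17 − 0.07700) = 736.1 L/s.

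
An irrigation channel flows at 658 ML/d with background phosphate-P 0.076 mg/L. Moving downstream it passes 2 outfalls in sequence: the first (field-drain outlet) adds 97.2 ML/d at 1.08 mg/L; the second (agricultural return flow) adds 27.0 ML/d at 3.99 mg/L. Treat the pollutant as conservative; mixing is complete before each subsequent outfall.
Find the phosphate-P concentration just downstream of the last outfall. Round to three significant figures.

0.336 mg/L

Outfall 1: combined Q = 755.2 ML/d; C = (658.0·0.07600 + 97.20·1.080)/755.2 = 0.2052 mg/L.
Outfall 2: combined Q = 782.2 ML/d; C = (755.2·0.2052 + 27.00·3.990)/782.2 = 0.3359 mg/L.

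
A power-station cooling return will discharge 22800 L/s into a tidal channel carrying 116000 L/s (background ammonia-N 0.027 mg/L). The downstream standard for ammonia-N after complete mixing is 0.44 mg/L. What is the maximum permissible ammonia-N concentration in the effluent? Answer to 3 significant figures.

2.54 mg/L

At the limit, (Qr·Cr + Qe·Cₑ)/(Qr + Qe) = 0.44:
Cₑ = (138800·0.44 − 116000·0.02700) / 22800 = 2.541 mg/L.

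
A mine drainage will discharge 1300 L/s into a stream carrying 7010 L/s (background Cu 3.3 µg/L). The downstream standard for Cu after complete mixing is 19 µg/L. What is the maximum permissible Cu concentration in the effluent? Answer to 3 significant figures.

At the limit, (Qr·Cr + Qe·Cₑ)/(Qr + Qe) = 19:
Cₑ = (8310·19 − 7010·3.300) / 1300 = 103.7 µg/L.

104 µg/L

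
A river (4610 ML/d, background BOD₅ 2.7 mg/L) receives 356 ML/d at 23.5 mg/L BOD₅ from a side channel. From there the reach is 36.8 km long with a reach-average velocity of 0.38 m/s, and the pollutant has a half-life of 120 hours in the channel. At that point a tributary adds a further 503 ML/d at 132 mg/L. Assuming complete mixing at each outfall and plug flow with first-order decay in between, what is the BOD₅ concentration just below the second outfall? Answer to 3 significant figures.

Conservation of mass: C = (4610·2.700 + 356.0·23.50) / 4966 = 20810/4966 = 4.191 mg/L; combined flow 4966 ML/d.
Travel time t = 36.8·1000 / 0.38 = 96840 s = 26.90 h.
Half-life 120 h → k = ln 2 / 120 = 0.005776 h⁻¹ = 0.1386 d⁻¹.
After decay, C = 4.191 × e^(−kt) = 4.191 × 0.8561 = 3.588 mg/L.
At the second outfall, C = (4966·3.588 + 503.0·132.0) / (4966 + 503.0) = 15.40 mg/L.

15.4 mg/L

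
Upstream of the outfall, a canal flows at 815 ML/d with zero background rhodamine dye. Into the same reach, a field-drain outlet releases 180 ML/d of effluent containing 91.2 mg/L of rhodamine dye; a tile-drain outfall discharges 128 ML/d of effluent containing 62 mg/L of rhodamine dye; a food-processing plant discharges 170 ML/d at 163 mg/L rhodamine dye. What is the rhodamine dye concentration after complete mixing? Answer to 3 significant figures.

40.3 mg/L

Mixed concentration C = ΣQC/ΣQ = (815.0·0 + 180.0·91.20 + 128.0·62.00 + 170.0·163.0) / 1293 = 52060/1293 = 40.26 mg/L.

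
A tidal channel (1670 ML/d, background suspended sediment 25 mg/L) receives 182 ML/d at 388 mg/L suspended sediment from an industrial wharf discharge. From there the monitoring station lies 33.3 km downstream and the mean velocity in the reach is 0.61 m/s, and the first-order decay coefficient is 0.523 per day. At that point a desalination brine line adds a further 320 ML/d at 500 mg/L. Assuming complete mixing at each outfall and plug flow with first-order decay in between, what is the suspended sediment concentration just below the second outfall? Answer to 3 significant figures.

111 mg/L

Mixed concentration C = ΣQC/ΣQ = (1670·25.00 + 182.0·388.0) / 1852 = 112400/1852 = 60.67 mg/L; combined flow 1852 ML/d.
Travel time t = 33.3·1000 / 0.61 = 54590 s = 15.16 h.
Decay over the reach: 60.67·exp(−kt) = 60.67·0.7186 = 43.60 mg/L.
Second outfall: C = (1852·43.60 + 320.0·500.0)/2172 = 110.8 mg/L.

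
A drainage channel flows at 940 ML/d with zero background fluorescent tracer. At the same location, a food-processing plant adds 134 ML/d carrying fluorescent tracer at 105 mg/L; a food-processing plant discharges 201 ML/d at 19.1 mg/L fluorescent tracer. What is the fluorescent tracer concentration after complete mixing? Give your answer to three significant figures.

14.0 mg/L

After mixing, C = (940.0·0 + 134.0·105.0 + 201.0·19.10) / 1275 = 17910/1275 = 14.05 mg/L.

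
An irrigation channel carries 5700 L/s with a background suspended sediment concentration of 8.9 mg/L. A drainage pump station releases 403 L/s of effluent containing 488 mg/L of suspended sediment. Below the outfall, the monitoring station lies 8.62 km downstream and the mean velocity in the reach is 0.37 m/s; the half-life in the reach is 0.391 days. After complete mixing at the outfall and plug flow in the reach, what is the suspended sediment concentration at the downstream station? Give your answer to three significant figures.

Mass balance: C = (5700·8.900 + 403.0·488.0) / 6103 = 247400/6103 = 40.54 mg/L.
Travel time t = 8.62·1000 / 0.37 = 23300 s = 6.471 h.
Half-life 0.391 d → k = ln 2 / 0.391 = 1.773 d⁻¹.
First-order decay: C = 40.54·exp(−k·t) = 40.54·0.6200 = 25.13 mg/L.

25.1 mg/L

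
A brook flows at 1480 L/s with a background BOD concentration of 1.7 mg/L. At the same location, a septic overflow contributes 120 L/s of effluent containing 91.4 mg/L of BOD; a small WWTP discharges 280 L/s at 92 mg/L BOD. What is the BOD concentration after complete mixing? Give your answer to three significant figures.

20.9 mg/L

Conservation of mass: C = (1480·1.700 + 120.0·91.40 + 280.0·92.00) / 1880 = 39240/1880 = 20.87 mg/L.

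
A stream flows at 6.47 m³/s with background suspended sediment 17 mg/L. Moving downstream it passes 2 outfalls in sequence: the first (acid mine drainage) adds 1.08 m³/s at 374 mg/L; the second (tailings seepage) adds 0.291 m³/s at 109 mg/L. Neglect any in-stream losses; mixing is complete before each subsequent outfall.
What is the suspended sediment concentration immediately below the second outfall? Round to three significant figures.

69.6 mg/L

After outfall 1: Q = 6.470 + 1.080 = 7.550 m³/s; C = (6.470·17.00 + 1.080·374.0)/7.550 = 68.07 mg/L.
After outfall 2: Q = 7.550 + 0.2910 = 7.841 m³/s; C = (7.550·68.07 + 0.2910·109.0)/7.841 = 69.59 mg/L.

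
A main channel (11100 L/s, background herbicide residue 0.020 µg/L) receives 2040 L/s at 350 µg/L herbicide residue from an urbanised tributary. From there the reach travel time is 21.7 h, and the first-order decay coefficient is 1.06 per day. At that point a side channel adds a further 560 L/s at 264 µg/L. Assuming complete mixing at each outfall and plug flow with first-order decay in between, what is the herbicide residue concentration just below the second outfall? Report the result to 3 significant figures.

Flow-weighted average: C = (11100·0.02000 + 2040·350.0) / 13140 = 714200/13140 = 54.35 µg/L; combined flow 13140 L/s.
Applying C = C₀e^(−kt): 54.35 × 0.3835 = 20.85 µg/L.
Second outfall: C = (13140·20.85 + 560.0·264.0)/13700 = 30.78 µg/L.

30.8 µg/L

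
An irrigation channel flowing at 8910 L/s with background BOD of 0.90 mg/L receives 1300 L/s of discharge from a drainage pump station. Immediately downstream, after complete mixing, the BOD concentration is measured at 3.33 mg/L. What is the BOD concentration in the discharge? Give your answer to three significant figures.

20.0 mg/L

Mass balance: 8910·0.9000 + 1300·Cₑ = 10210·3.330
→ Cₑ = (10210·3.330 − 8910·0.9000) / 1300 = 19.98 mg/L.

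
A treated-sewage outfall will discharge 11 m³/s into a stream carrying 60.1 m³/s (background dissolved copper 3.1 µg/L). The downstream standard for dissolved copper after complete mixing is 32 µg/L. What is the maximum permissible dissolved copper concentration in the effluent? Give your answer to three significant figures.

190 µg/L

At the limit, (Qr·Cr + Qe·Cₑ)/(Qr + Qe) = 32:
Cₑ = (71.10·32 − 60.10·3.100) / 11.00 = 189.9 µg/L.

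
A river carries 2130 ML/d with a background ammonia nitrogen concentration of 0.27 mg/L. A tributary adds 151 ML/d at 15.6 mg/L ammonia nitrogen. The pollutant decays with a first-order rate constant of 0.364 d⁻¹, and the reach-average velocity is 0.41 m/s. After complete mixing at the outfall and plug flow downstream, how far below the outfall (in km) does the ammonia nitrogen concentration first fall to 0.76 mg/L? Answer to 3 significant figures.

51.1 km

Conservation of mass: C = (2130·0.2700 + 151.0·15.60) / 2281 = 2931/2281 = 1.285 mg/L.
Set 1.285·exp(−k·t) = 0.76 → t = ln(1.285/0.76)/k = 124600 s = 34.62 h.
Distance = v·t = 0.41·124600 = 51100 m = 51.10 km.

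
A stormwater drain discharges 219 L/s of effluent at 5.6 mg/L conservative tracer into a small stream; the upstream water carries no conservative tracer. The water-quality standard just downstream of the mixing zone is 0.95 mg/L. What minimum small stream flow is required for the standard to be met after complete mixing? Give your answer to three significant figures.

Set C_mix = 0.95: (Q·0 + 219.0·5.600) / (Q + 219.0) = 0.95
→ Q = 219.0·(5.600 − 0.95)/(0.95 − 0) = 1072 L/s.

1070 L/s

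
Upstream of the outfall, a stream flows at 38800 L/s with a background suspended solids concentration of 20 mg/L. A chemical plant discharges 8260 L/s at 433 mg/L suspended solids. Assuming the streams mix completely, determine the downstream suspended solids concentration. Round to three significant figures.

Mixed concentration C = ΣQC/ΣQ = (38800·20.00 + 8260·433.0) / 47060 = 4353000/47060 = 92.49 mg/L.

92.5 mg/L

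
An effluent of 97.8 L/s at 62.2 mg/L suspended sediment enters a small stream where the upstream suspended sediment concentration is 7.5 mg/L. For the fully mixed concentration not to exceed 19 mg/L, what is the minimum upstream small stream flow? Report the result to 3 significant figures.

367 L/s

Set C_mix = 19: (Q·7.500 + 97.80·62.20) / (Q + 97.80) = 19
→ Q = 97.80·(62.20 − 19)/(19 − 7.500) = 367.4 L/s.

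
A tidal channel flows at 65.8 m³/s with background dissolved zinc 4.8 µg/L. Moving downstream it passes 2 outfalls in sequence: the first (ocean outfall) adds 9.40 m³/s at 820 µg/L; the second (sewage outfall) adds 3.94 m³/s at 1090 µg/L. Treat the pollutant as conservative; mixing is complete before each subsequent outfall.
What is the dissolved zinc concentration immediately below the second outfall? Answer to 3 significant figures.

Below outfall 1: Q → 75.20 m³/s, C = (65.80·4.800 + 9.400·820.0)/75.20 = 106.7 µg/L.
Below outfall 2: Q → 79.14 m³/s, C = (75.20·106.7 + 3.940·1090)/79.14 = 155.7 µg/L.

156 µg/L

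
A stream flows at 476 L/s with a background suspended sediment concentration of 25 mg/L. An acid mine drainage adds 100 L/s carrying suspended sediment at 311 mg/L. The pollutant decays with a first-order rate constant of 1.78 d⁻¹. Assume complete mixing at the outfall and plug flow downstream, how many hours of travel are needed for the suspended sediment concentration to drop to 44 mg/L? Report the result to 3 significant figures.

After mixing, C = (476.0·25.00 + 100.0·311.0) / 576.0 = 43000/576.0 = 74.65 mg/L.
74.65·exp(−k·t) = 44 → t = ln(74.65/44)/k = 25660 s = 7.128 h.

7.13 h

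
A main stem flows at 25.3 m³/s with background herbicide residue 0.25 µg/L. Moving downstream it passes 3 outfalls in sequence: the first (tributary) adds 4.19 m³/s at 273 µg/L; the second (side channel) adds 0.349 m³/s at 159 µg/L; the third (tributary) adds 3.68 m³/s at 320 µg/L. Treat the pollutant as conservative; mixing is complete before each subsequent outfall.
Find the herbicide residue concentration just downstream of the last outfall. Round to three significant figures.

After outfall 1: Q = 25.30 + 4.190 = 29.49 m³/s; C = (25.30·0.2500 + 4.190·273.0)/29.49 = 39.00 µg/L.
After outfall 2: Q = 29.49 + 0.3490 = 29.84 m³/s; C = (29.49·39.00 + 0.3490·159.0)/29.84 = 40.41 µg/L.
After outfall 3: Q = 29.84 + 3.680 = 33.52 m³/s; C = (29.84·40.41 + 3.680·320.0)/33.52 = 71.10 µg/L.

71.1 µg/L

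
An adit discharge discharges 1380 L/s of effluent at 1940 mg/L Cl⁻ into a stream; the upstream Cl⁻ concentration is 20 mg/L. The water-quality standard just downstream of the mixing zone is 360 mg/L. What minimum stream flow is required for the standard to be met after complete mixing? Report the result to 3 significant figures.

Set C_mix = 360: (Q·20.00 + 1380·1940) / (Q + 1380) = 360
→ Q = 1380·(1940 − 360)/(360 − 20.00) = 6413 L/s.

6410 L/s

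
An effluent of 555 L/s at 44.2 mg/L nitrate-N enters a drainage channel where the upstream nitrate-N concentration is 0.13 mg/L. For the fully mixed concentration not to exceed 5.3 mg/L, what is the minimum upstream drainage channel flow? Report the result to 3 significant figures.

4180 L/s

Set C_mix = 5.3: (Q·0.1300 + 555.0·44.20) / (Q + 555.0) = 5.3
→ Q = 555.0·(44.20 − 5.3)/(5.3 − 0.1300) = 4176 L/s.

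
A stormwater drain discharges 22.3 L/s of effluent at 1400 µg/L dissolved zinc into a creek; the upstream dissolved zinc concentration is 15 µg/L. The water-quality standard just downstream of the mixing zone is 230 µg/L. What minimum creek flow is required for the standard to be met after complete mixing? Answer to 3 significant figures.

121 L/s

Set C_mix = 230: (Q·15.00 + 22.30·1400) / (Q + 22.30) = 230
→ Q = 22.30·(1400 − 230)/(230 − 15.00) = 121.4 L/s.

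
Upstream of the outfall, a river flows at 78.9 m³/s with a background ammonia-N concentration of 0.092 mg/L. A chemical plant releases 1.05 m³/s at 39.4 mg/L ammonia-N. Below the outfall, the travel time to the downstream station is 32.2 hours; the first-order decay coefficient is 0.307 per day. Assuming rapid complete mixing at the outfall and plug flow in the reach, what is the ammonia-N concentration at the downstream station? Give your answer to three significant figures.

0.403 mg/L

Mass balance: C = (78.90·0.09200 + 1.050·39.40) / 79.95 = 48.63/79.95 = 0.6082 mg/L.
Decay over the reach: 0.6082·exp(−kt) = 0.6082·0.6624 = 0.4029 mg/L.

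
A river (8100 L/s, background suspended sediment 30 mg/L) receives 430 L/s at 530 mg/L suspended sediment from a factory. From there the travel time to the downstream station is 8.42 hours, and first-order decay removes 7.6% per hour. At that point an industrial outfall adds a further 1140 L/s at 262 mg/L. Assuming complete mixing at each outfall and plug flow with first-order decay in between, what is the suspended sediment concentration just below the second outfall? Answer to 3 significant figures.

55.9 mg/L

Mass balance: C = (8100·30.00 + 430.0·530.0) / 8530 = 470900/8530 = 55.21 mg/L; combined flow 8530 L/s.
7.6%/h lost → k = −ln(1 − 0.076) = 0.07904 h⁻¹.
Applying C = C₀e^(−kt): 55.21 × 0.5140 = 28.38 mg/L.
At the second outfall, C = (8530·28.38 + 1140·262.0) / (8530 + 1140) = 55.92 mg/L.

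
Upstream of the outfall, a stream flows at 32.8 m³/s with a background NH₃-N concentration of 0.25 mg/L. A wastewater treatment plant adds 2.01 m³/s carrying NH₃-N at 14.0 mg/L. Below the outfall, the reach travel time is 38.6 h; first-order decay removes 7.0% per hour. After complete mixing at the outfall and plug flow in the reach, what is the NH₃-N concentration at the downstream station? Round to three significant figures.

Flow-weighted average: C = (32.80·0.2500 + 2.010·14.00) / 34.81 = 36.34/34.81 = 1.044 mg/L.
7.0%/h lost → k = −ln(1 − 0.07) = 0.07257 h⁻¹.
Decay over the reach: 1.044·exp(−kt) = 1.044·0.06074 = 0.06340 mg/L.

0.0634 mg/L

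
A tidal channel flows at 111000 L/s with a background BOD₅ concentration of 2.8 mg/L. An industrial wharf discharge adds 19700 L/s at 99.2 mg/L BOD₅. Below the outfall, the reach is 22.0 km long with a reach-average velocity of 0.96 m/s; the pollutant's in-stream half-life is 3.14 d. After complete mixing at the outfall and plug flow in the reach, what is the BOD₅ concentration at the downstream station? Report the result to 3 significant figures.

Conservation of mass: C = (111000·2.800 + 19700·99.20) / 130700 = 2265000/130700 = 17.33 mg/L.
Travel time t = 22.0·1000 / 0.96 = 22920 s = 6.366 h.
Half-life 3.14 d → k = ln 2 / 3.14 = 0.2207 d⁻¹.
Decay over the reach: 17.33·exp(−kt) = 17.33·0.9431 = 16.34 mg/L.

16.3 mg/L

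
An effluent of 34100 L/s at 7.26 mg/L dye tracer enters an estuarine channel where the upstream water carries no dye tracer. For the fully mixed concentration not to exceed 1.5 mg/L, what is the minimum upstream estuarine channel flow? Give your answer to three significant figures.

Set C_mix = 1.5: (Q·0 + 34100·7.260) / (Q + 34100) = 1.5
→ Q = 34100·(7.260 − 1.5)/(1.5 − 0) = 130900 L/s.

131000 L/s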